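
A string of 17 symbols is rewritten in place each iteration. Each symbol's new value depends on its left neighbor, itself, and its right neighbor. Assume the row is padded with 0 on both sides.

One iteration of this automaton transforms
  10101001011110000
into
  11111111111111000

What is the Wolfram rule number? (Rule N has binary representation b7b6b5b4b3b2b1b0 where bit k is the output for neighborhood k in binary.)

254

position 10: 111 → 1  (bit 7 = 1)
position 12: 110 → 1  (bit 6 = 1)
position 1: 101 → 1  (bit 5 = 1)
position 5: 100 → 1  (bit 4 = 1)
position 9: 011 → 1  (bit 3 = 1)
position 0: 010 → 1  (bit 2 = 1)
position 6: 001 → 1  (bit 1 = 1)
position 14: 000 → 0  (bit 0 = 0)
bits b7..b0 = 11111110 = 254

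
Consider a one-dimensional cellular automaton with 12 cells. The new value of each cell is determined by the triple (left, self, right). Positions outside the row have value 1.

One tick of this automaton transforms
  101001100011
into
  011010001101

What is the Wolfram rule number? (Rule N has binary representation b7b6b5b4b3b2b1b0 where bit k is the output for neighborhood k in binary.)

position 11: 111 → 1  (bit 7 = 1)
position 0: 110 → 0  (bit 6 = 0)
position 1: 101 → 1  (bit 5 = 1)
position 3: 100 → 0  (bit 4 = 0)
position 5: 011 → 0  (bit 3 = 0)
position 2: 010 → 1  (bit 2 = 1)
position 4: 001 → 1  (bit 1 = 1)
position 8: 000 → 1  (bit 0 = 1)
bits b7..b0 = 10100111 = 167

167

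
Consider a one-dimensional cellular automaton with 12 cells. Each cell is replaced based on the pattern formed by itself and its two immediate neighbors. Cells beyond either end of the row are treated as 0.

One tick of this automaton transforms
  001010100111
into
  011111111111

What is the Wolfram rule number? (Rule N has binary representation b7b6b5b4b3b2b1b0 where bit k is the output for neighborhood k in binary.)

254

position 10: 111 → 1  (bit 7 = 1)
position 11: 110 → 1  (bit 6 = 1)
position 3: 101 → 1  (bit 5 = 1)
position 7: 100 → 1  (bit 4 = 1)
position 9: 011 → 1  (bit 3 = 1)
position 2: 010 → 1  (bit 2 = 1)
position 1: 001 → 1  (bit 1 = 1)
position 0: 000 → 0  (bit 0 = 0)
bits b7..b0 = 11111110 = 254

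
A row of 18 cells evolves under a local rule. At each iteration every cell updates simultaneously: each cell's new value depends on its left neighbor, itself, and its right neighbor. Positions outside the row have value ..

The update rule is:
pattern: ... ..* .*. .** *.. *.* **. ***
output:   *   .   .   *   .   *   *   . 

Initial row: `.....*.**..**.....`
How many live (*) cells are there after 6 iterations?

iteration 1: ****..***..**.****
iteration 2: *..*..*.*..****..*
iteration 3: .......*...*..*...
iteration 4: ******...*......**
iteration 5: *....*.*...****.**
iteration 6: ..**..*..*.*..****
count of *: 9

9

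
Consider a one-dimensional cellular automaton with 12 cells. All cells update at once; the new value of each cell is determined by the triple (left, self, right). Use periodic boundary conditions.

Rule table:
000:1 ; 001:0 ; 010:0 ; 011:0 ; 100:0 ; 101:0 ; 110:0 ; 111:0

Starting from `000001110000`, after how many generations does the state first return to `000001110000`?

111100000111
000001110000

2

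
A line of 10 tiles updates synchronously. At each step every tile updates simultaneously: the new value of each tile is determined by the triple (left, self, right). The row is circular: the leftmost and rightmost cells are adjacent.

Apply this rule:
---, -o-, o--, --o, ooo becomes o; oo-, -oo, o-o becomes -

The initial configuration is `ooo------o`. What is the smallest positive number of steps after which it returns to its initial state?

oo-oooooo-
----oooo--
oooo-oo-oo
ooo------o

4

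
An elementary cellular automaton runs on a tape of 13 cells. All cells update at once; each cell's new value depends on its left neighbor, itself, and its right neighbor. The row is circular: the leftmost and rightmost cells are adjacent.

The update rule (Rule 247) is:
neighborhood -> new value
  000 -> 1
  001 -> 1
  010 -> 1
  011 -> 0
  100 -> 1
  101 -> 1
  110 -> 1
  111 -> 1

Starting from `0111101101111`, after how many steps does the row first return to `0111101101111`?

1011110110111
1101111011011
1110111101101
1111011110110
0111101111011
1011110111101
1101111011110
0110111101111
1011011110111
1101101111011
1110110111101
1111011011110
0111101101111

13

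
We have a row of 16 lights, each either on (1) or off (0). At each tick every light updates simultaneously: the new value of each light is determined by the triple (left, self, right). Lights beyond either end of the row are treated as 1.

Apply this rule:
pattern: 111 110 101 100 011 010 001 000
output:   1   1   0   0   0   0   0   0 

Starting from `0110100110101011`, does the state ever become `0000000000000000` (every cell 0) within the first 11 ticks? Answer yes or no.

0010000010000001
0000000000000000
all cells are 0 at tick 2

yes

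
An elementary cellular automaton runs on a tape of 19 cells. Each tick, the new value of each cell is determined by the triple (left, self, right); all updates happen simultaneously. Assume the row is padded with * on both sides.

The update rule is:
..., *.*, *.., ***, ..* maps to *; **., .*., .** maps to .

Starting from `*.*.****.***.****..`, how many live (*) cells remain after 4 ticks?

9

.*.*.**.*.*.*.**.**
*.*.*..*.*.*.*..*.*
.*.*.**.*.*.*.**.*.
*.*.*..*.*.*.*..*.*
count of *: 9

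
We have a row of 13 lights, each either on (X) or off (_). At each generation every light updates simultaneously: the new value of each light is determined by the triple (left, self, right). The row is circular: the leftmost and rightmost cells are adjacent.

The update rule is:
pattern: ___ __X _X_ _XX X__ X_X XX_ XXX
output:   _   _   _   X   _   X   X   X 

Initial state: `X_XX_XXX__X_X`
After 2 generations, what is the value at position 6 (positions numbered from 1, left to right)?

X

XXXXXXXX___XX
XXXXXXXX___XX
position 6 holds X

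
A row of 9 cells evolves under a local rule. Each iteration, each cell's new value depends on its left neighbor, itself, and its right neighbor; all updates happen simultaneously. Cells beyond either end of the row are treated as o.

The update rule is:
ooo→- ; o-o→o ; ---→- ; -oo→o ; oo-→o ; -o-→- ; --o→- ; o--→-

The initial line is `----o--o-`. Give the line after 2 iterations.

--------o
--------o

--------o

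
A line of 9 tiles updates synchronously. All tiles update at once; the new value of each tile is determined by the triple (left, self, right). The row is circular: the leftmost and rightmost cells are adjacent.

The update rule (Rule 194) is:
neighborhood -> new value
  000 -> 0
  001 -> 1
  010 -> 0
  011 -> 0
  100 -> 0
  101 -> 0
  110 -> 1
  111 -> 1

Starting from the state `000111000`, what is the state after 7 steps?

step 1: 001011000
step 2: 010001000
step 3: 100010000
step 4: 000100001
step 5: 001000010
step 6: 010000100
step 7: 100001000

100001000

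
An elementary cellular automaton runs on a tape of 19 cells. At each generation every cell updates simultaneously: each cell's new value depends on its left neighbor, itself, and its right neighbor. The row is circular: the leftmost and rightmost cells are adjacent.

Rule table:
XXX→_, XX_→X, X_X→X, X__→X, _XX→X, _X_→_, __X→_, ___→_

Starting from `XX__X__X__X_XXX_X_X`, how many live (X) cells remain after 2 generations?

generation 1: _XX__X__X__XX_XX_XX
generation 2: XXXX__X__X_XXXXXXXX
count of X: 14

14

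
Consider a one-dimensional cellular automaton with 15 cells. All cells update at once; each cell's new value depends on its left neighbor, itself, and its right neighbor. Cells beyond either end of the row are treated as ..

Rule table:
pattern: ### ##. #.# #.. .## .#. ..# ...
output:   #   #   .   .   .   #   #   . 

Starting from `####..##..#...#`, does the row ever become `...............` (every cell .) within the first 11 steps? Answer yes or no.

.###.#.#.##..##
#.##.#.#..#.#.#
#..#.#.#.##.#.#
#.##.#.#..#.#.#  (repeats step 2; period 2)
step 11: #..#.#.#.##.#.#
step 11 is #..#.#.#.##.#.#, still not uniform .

no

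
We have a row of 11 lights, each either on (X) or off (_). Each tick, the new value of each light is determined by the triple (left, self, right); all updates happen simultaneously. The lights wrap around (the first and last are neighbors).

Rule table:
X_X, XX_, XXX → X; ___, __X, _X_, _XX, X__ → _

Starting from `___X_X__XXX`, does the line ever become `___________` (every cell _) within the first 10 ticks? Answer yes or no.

tick 1: ____X____XX
tick 2: __________X
tick 3: ___________
all cells are _ at tick 3

yes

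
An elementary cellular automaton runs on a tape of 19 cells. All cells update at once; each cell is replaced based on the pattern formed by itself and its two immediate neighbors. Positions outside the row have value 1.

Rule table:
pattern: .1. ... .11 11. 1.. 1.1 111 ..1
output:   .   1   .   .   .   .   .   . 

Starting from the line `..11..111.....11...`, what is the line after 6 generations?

.11111111.....11...

generation 1: ..........111....1.
generation 2: .11111111.....11...
generation 3: ..........111....1.  (repeats generation 1; period 2)
generation 6: .11111111.....11...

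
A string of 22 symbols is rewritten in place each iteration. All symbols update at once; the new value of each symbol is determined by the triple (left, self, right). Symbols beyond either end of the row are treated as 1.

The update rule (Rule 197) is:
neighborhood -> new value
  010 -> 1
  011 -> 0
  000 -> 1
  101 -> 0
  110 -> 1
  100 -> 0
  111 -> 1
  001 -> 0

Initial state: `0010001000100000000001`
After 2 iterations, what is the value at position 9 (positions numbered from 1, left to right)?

0010101010101111111100
0010101010100111111100
position 9 holds 1

1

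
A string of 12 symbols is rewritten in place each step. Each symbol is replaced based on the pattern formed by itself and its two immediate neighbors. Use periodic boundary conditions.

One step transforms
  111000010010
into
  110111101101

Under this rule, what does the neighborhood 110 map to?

0

At position 2 the neighborhood is 110; the next row has 0 there.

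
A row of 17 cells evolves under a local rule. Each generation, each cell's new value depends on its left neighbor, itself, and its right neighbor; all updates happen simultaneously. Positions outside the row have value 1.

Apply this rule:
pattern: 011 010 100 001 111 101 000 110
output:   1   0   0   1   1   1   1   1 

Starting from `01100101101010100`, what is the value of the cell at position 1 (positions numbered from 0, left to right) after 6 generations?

11101011110101001
11110111111010011
11111111111100111
11111111111101111
11111111111111111
11111111111111111
position 1 holds 1

1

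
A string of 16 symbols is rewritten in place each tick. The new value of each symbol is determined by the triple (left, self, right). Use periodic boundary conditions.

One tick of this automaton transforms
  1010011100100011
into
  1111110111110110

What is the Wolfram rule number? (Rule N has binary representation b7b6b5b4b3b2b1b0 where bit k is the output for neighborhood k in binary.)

126

position 6: 111 → 0  (bit 7 = 0)
position 0: 110 → 1  (bit 6 = 1)
position 1: 101 → 1  (bit 5 = 1)
position 3: 100 → 1  (bit 4 = 1)
position 5: 011 → 1  (bit 3 = 1)
position 2: 010 → 1  (bit 2 = 1)
position 4: 001 → 1  (bit 1 = 1)
position 12: 000 → 0  (bit 0 = 0)
bits b7..b0 = 01111110 = 126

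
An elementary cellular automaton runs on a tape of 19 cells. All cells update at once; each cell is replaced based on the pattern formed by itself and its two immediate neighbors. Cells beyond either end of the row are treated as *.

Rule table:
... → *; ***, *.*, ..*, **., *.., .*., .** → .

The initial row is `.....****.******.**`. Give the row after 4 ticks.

.***...............
.....*************.
.***...............  (repeats tick 1; period 2)
tick 4: .....*************.

.....*************.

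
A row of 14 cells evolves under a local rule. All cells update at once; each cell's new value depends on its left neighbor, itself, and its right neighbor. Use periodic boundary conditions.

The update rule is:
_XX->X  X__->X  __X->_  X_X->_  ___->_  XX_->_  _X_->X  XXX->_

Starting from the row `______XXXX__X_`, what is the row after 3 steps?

XX____X_X_X_X_

______X___X_XX
X_____XX__X_X_
XX____X_X_X_X_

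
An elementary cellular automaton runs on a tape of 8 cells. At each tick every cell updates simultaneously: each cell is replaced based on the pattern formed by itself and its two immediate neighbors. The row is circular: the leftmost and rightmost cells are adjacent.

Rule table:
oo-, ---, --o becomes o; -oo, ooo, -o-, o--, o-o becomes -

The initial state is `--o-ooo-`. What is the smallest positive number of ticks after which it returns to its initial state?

tick 1: oo----o-
tick 2: -o-ooo--
tick 3: o----o-o
tick 4: o-ooo---
tick 5: ----o-oo
tick 6: -ooo---o
tick 7: ---o-oo-
tick 8: ooo---o-
tick 9: --o-oo--
tick 10: oo---o-o
tick 11: -o-oo---
tick 12: o---o-oo
tick 13: o-oo----
tick 14: ---o-ooo
tick 15: -oo----o
tick 16: --o-ooo-

16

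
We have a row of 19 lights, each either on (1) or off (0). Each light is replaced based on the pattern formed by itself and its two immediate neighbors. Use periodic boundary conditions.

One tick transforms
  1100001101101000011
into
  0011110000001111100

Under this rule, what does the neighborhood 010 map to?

1

At position 12 the neighborhood is 010; the next row has 1 there.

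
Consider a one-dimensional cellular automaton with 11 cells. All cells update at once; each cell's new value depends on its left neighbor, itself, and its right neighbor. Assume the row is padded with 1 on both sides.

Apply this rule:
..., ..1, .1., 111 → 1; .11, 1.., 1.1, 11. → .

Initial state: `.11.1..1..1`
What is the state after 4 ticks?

tick 1: ....1.11.1.
tick 2: .1111....1.
tick 3: ..11..1111.
tick 4: .1...1.11..

.1...1.11..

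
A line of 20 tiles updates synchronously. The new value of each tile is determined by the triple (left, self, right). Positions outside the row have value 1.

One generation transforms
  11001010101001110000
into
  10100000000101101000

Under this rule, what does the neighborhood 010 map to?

At position 4 the neighborhood is 010; the next row has 0 there.

0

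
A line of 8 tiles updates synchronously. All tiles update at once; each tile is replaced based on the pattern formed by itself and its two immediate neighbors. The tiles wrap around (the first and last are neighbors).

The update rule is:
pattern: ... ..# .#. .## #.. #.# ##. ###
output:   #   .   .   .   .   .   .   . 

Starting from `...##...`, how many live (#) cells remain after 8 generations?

2

generation 1: ##....##
generation 2: ...##...  (repeats generation 0; period 2)
generation 8: ...##...
count of #: 2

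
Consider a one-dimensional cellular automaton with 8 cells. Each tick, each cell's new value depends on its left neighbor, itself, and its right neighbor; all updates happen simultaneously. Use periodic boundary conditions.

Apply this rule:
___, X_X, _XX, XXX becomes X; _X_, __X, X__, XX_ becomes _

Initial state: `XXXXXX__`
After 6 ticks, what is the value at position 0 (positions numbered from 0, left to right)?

XXXXX___
XXXX__X_
XXX____X
XX__XX_X
X___X_XX
__X__XXX
position 0 holds _

_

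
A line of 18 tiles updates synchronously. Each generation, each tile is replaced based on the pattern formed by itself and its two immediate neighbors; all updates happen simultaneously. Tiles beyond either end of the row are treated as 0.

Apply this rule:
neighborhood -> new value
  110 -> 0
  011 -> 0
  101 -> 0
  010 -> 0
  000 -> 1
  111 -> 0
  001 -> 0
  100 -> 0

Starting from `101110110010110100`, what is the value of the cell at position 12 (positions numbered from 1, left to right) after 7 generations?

0

generation 1: 000000000000000001
generation 2: 111111111111111100
generation 3: 000000000000000001  (repeats generation 1; period 2)
generation 7: 000000000000000001
position 12 holds 0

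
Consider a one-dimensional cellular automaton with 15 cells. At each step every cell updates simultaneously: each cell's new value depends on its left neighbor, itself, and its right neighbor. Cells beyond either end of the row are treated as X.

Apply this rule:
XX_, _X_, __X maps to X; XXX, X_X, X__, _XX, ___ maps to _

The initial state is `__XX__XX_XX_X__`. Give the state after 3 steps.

_X_X_X_X__X_X_X

step 1: _X_X_X_X__X_X_X
step 2: _X_X_X_X_XX_X__
step 3: _X_X_X_X__X_X_X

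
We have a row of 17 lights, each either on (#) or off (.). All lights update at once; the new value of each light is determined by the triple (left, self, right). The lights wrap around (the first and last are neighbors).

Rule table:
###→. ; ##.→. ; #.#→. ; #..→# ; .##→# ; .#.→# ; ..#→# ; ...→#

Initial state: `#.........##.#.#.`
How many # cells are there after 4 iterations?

###########..#.#.
#..........###.#.
############...#.
#...........####.
count of #: 5

5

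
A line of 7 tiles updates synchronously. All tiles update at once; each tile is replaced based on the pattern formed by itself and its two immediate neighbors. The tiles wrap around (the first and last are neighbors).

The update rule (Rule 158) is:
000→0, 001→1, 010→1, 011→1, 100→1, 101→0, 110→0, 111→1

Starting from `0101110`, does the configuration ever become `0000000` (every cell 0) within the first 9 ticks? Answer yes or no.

tick 1: 1101101
tick 2: 1001001
tick 3: 0111111
tick 4: 0111110
tick 5: 1111101
tick 6: 1111001
tick 7: 1110111
tick 8: 1100111
tick 9: 1011111
tick 9 is 1011111, still not uniform 0

no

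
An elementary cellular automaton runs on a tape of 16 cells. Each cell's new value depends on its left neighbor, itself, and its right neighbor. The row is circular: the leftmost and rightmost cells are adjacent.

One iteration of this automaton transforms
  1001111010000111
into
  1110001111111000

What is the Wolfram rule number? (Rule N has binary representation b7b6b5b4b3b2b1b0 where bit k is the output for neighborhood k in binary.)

119

position 4: 111 → 0  (bit 7 = 0)
position 0: 110 → 1  (bit 6 = 1)
position 7: 101 → 1  (bit 5 = 1)
position 1: 100 → 1  (bit 4 = 1)
position 3: 011 → 0  (bit 3 = 0)
position 8: 010 → 1  (bit 2 = 1)
position 2: 001 → 1  (bit 1 = 1)
position 10: 000 → 1  (bit 0 = 1)
bits b7..b0 = 01110111 = 119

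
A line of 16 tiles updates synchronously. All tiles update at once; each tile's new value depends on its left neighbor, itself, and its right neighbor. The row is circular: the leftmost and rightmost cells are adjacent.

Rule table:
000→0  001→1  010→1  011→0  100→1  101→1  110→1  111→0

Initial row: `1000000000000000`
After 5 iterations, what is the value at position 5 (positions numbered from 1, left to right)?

1

iteration 1: 1100000000000001
iteration 2: 0110000000000010
iteration 3: 1011000000000111
iteration 4: 1101100000001000
iteration 5: 0110110000011101
position 5 holds 1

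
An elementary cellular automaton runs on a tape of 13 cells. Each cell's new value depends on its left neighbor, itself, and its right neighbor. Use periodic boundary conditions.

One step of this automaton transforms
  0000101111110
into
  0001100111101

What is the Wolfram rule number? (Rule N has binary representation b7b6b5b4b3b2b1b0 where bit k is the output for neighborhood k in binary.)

position 7: 111 → 1  (bit 7 = 1)
position 11: 110 → 0  (bit 6 = 0)
position 5: 101 → 0  (bit 5 = 0)
position 12: 100 → 1  (bit 4 = 1)
position 6: 011 → 0  (bit 3 = 0)
position 4: 010 → 1  (bit 2 = 1)
position 3: 001 → 1  (bit 1 = 1)
position 0: 000 → 0  (bit 0 = 0)
bits b7..b0 = 10010110 = 150

150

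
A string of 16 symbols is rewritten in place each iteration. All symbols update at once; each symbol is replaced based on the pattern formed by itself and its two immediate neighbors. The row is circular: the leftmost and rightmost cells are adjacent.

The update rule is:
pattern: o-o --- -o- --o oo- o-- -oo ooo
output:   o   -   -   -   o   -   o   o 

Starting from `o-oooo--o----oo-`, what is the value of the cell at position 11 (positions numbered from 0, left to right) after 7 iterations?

-ooooo-------ooo
oooooo-------ooo
oooooo-------ooo  (fixed point — unchanged through iteration 7)
position 11 holds -

-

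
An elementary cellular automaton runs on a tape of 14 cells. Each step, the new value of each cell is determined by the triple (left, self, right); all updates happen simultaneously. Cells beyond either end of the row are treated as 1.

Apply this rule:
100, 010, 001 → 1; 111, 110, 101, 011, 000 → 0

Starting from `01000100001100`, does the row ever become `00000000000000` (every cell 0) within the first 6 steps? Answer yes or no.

01101110010011
00000001111100
10000010000011
01000111000100
01101000101111
00001101100000
step 6 is 00001101100000, still not uniform 0

no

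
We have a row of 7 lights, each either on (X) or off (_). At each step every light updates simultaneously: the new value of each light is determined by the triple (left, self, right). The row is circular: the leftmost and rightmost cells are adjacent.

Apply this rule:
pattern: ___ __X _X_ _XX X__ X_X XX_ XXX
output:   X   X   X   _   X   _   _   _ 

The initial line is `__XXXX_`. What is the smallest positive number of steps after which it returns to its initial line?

2

XX____X
__XXXX_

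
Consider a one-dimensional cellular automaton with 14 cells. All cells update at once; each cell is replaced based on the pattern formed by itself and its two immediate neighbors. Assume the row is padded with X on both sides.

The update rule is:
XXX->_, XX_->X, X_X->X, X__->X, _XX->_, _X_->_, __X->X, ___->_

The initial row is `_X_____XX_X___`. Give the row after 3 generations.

_XX_X_X_X_XX_X

X_X___X_XX_X_X
XX_X_X_X_XX_X_
_XX_X_X_X_XX_X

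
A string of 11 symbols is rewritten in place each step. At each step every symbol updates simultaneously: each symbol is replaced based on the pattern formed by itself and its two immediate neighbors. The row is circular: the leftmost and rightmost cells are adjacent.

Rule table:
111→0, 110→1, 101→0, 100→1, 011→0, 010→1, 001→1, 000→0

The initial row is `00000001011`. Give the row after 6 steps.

10001011001

10000011001
11000101110
01101100010
10100110111
10111010000
10001011001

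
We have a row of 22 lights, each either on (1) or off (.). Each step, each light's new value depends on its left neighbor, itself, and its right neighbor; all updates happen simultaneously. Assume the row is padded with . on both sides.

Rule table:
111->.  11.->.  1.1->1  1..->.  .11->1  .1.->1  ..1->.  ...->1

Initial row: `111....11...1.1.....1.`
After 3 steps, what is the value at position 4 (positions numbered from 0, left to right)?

1...11.1..1.111.111.1.
1.1.1.11..111..11..11.
1111111...1....1...1..
position 4 holds 1

1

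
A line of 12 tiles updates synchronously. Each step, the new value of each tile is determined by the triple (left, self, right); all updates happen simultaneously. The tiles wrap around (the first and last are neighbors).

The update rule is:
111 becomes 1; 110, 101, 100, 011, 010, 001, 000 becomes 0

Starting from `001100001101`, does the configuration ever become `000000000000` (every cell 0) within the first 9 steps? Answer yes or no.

yes

000000000000
all cells are 0 at step 1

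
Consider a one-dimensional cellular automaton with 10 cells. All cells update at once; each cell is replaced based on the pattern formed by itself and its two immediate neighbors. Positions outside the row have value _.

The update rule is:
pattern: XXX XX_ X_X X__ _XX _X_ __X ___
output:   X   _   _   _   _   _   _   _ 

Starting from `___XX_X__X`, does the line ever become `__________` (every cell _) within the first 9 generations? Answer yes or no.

yes

__________
all cells are _ at generation 1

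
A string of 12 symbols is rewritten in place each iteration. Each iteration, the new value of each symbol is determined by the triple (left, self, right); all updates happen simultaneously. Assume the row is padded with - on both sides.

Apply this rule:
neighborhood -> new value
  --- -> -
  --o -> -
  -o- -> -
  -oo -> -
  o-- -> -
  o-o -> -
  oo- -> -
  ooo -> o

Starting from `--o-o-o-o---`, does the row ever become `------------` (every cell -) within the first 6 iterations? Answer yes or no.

yes

------------
all cells are - at iteration 1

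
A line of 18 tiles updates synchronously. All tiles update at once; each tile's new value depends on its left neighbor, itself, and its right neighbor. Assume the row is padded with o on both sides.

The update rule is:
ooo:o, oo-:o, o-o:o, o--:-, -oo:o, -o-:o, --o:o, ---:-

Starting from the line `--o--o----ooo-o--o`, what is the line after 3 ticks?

oooooo-ooooooooooo

-oo-oo---oooooo-oo
oooooo--oooooooooo
oooooo-ooooooooooo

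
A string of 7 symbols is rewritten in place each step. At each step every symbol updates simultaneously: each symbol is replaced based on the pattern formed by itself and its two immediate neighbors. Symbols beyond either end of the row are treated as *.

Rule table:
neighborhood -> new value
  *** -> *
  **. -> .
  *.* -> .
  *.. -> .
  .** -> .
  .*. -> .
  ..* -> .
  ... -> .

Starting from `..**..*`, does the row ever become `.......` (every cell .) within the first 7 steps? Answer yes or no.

yes

.......
all cells are . at step 1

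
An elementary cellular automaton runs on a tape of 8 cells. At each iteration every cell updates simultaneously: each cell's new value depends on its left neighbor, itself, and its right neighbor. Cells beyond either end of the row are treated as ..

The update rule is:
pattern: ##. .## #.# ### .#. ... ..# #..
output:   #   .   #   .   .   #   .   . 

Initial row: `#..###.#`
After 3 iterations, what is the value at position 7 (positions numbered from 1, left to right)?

.....##.
####..#.
...#....
position 7 holds .

.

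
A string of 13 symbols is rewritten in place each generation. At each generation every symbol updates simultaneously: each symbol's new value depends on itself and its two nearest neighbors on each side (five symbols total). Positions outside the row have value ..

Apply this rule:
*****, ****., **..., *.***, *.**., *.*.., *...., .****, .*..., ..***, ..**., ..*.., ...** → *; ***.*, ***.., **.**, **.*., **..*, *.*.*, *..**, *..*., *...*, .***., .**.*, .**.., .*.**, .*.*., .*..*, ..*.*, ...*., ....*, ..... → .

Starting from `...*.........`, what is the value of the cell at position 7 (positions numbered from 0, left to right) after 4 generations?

...***.......
..**..**.....
.**...*.**...
**.*....*.**.
position 7 holds .

.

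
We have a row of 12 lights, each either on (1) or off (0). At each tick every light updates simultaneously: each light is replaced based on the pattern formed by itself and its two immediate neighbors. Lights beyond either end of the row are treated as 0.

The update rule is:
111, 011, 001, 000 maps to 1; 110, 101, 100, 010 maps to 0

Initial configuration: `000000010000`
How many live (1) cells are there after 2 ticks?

9

tick 1: 111111100111
tick 2: 111111001110
count of 1: 9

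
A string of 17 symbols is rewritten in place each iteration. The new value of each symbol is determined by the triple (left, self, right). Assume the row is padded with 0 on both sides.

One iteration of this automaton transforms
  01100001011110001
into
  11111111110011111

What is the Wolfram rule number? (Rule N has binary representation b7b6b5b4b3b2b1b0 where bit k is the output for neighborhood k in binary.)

position 10: 111 → 0  (bit 7 = 0)
position 2: 110 → 1  (bit 6 = 1)
position 8: 101 → 1  (bit 5 = 1)
position 3: 100 → 1  (bit 4 = 1)
position 1: 011 → 1  (bit 3 = 1)
position 7: 010 → 1  (bit 2 = 1)
position 0: 001 → 1  (bit 1 = 1)
position 4: 000 → 1  (bit 0 = 1)
bits b7..b0 = 01111111 = 127

127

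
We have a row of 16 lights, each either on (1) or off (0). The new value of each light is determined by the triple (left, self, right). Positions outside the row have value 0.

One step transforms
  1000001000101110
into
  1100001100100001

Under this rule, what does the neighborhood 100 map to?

1

At position 1 the neighborhood is 100; the next row has 1 there.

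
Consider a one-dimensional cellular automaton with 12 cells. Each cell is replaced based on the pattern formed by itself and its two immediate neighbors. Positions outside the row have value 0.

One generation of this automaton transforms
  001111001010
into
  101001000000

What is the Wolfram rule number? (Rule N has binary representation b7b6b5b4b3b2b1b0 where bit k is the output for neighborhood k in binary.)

73

position 3: 111 → 0  (bit 7 = 0)
position 5: 110 → 1  (bit 6 = 1)
position 9: 101 → 0  (bit 5 = 0)
position 6: 100 → 0  (bit 4 = 0)
position 2: 011 → 1  (bit 3 = 1)
position 8: 010 → 0  (bit 2 = 0)
position 1: 001 → 0  (bit 1 = 0)
position 0: 000 → 1  (bit 0 = 1)
bits b7..b0 = 01001001 = 73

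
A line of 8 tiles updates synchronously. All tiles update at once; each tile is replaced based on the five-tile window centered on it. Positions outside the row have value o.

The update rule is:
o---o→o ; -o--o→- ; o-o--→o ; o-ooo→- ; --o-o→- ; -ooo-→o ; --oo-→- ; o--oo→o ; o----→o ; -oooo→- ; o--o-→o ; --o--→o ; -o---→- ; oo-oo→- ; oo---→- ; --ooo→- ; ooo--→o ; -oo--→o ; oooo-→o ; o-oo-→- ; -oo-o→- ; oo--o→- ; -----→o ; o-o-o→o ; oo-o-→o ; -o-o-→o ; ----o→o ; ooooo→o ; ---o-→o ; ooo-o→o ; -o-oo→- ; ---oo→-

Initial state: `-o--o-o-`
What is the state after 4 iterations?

iteration 1: oo-o-oo-
iteration 2: oooo----
iteration 3: oooo-oo-
iteration 4: oooo----

oooo----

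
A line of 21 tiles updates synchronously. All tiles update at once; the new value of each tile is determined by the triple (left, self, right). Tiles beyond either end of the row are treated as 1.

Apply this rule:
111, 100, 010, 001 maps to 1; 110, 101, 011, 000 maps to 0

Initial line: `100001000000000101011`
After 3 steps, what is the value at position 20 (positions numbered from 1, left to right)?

010011100000001101001
011101010000010001110
001001011000111010100
position 20 holds 0

0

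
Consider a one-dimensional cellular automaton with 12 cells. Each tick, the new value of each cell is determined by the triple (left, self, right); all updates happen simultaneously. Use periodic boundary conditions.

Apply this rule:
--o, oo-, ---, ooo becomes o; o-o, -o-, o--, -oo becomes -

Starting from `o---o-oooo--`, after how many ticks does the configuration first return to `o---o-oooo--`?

12

tick 1: --oo---ooo-o
tick 2: -o-o-oo-oo--
tick 3: o-----o--o-o
tick 4: o-oooo--o---
tick 5: ---ooo-o--oo
tick 6: -oo-oo---o-o
tick 7: --o--o-oo---
tick 8: oo--o---o-oo
tick 9: oo-o--oo---o
tick 10: oo---o-o-oo-
tick 11: -o-oo-----o-
tick 12: o---o-oooo--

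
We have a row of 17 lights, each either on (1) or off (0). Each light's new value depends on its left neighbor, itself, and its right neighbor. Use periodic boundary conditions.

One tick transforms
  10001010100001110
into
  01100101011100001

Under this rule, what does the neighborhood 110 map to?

At position 15 the neighborhood is 110; the next row has 0 there.

0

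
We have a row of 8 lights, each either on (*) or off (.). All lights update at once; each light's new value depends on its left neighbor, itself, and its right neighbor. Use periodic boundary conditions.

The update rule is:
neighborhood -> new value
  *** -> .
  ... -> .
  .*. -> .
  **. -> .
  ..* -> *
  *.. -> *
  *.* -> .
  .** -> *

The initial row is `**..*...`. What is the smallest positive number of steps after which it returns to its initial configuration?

8

*.**.*.*
..*....*
**.*..*.
*...**..
.*.**.**
...*..*.
..*.**.*
**..*...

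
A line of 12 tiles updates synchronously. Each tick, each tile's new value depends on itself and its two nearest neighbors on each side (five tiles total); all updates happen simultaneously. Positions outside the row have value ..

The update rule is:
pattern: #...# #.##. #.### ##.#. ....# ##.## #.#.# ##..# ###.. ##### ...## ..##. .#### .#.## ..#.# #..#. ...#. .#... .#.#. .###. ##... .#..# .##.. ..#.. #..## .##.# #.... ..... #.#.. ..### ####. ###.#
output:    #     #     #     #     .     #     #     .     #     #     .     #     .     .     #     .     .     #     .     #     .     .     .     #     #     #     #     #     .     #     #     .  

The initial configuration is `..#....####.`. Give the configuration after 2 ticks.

..###..#.#..

tick 1: ..###..#.##.
tick 2: ..###..#.#..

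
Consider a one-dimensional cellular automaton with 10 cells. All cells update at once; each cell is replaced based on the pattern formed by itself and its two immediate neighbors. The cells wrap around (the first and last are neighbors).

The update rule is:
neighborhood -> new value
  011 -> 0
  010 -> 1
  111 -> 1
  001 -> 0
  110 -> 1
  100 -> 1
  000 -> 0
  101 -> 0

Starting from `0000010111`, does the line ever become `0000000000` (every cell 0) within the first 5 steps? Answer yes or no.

no

1000010011
1100011001
1110001100
0111000110
0011100011
step 5 is 0011100011, still not uniform 0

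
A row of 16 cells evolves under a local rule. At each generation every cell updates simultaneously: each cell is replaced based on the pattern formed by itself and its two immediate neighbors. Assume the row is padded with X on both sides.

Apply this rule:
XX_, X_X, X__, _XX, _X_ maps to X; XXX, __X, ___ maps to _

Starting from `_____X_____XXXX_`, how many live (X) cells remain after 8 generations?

11

generation 1: X____XX____X__XX
generation 2: XX___XXX___XX_X_
generation 3: _XX__X_XX__XXXXX
generation 4: XXXX_XXXXX_X____
generation 5: ___XXX___XXXX___
generation 6: X__X_XX__X__XX__
generation 7: XX_XXXXX_XX_XXX_
generation 8: _XXX___XXXXXX_XX
count of X: 11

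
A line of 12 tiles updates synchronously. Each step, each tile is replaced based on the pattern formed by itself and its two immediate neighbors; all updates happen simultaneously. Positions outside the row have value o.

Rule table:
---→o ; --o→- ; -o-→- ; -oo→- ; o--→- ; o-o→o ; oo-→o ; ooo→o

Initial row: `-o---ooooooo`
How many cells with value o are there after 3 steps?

o--o--oooooo
o------ooooo
o-oooo--oooo
count of o: 9

9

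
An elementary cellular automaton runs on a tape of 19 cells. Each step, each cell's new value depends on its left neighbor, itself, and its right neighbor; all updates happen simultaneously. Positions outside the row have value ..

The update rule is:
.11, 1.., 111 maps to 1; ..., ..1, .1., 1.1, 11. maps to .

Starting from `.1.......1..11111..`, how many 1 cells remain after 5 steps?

..1.......1.1111.1.
...1........111...1
....1.......11.1...
.....1......1...1..
......1......1...1.
count of 1: 3

3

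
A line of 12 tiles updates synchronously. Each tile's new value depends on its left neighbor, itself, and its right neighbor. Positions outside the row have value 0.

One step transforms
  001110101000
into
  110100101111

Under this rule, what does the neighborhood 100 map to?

1

At position 9 the neighborhood is 100; the next row has 1 there.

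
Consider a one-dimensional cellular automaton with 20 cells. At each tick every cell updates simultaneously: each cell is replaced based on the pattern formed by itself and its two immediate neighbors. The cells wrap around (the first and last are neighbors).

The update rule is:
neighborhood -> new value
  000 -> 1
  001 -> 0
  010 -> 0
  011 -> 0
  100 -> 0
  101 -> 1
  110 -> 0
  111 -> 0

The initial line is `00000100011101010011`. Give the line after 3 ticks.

01110001000000000000

01110001000010100000
00000100011001001111
01110001000000000000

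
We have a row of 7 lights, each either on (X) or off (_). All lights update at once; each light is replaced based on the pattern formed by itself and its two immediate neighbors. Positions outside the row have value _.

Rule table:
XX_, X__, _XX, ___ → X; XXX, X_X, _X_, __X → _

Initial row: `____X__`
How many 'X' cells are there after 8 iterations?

XXX__XX
X_XX_XX
__XX_XX
X_XX_XX  (repeats iteration 2; period 2)
iteration 8: X_XX_XX
count of X: 5

5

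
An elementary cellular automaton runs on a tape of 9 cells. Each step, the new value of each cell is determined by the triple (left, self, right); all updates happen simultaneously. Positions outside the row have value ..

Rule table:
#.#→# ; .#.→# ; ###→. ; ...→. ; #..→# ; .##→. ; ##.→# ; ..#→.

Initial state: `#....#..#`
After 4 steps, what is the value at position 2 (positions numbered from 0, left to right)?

.

##...##.#
.##...###
..##....#
...##...#
position 2 holds .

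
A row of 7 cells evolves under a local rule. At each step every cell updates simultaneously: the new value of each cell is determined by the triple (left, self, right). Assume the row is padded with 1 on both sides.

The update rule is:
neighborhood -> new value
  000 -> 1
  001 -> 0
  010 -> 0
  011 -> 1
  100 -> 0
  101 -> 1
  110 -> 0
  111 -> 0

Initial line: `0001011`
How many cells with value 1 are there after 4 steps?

step 1: 0100110
step 2: 1000101
step 3: 0010011
step 4: 0000010
count of 1: 1

1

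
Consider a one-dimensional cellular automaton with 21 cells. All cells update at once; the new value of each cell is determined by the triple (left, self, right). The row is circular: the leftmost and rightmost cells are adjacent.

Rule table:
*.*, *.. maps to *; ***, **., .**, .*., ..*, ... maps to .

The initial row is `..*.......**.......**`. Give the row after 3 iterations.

..*..*........*......

*..*........*........
.*..*........*.......
..*..*........*......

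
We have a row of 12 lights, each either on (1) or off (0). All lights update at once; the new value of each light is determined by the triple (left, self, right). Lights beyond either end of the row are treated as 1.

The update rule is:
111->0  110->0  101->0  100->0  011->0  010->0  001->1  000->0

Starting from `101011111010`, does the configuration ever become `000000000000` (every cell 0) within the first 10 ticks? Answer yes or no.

000000000000
all cells are 0 at tick 1

yes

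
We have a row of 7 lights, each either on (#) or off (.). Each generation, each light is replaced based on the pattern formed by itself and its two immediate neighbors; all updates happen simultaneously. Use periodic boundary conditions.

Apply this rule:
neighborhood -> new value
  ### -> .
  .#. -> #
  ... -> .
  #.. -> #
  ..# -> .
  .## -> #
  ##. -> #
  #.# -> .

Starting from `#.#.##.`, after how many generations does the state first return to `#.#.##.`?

1

#.#.##.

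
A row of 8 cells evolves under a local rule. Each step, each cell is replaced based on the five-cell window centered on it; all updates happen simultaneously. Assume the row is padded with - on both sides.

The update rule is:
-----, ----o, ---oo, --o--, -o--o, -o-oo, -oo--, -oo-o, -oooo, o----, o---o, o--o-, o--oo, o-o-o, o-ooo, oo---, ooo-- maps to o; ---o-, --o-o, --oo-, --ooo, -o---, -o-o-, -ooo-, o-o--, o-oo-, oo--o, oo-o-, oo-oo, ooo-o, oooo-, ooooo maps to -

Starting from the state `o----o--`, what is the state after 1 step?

o-oo-o-o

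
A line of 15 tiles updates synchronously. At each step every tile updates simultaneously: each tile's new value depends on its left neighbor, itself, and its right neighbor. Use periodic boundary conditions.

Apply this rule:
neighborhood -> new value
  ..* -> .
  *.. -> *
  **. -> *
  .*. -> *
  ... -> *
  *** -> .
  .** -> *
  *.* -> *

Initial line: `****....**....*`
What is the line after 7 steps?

...****.*****.*
**.*..***...***
.****.*.***.*..
.*..*****.*****
***.*...***...*
..*****.*.***.*
*.*...*****.***

*.*...*****.***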